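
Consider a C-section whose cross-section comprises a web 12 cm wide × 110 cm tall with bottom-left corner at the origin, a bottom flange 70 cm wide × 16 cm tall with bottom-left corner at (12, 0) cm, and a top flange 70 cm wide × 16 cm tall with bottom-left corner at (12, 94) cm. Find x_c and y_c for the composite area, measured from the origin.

Part | A | x̄ᵢ | ȳᵢ | A·x̄ᵢ | A·ȳᵢ
web | 1320.00 | 6.00 | 55.00 | 7920.00 | 72600.00
bottom flange | 1120.00 | 47.00 | 8.00 | 52640.00 | 8960.00
top flange | 1120.00 | 47.00 | 102.00 | 52640.00 | 114240.00
Σ | 3560.00 |  |  | 113200.00 | 195800.00
x_c = 113200.00 / 3560.00 = 31.80 cm
y_c = 195800.00 / 3560.00 = 55.00 cm

x_c = 31.80 cm, y_c = 55.00 cm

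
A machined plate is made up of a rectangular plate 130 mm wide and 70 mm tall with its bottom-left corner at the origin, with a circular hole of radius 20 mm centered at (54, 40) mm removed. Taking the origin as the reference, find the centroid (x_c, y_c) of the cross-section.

plate: A = 130 × 70 = 9100.00, centroid at (65.00, 35.00).
hole: A = −π·20² = -1256.64, centroid at (54.00, 40.00).
ΣA = 7843.36 mm², ΣAx_c = 523641.60 mm³, ΣAy_c = 268234.52 mm³.
x_c = 523641.60/7843.36 = 66.76 mm; y_c = 268234.52/7843.36 = 34.20 mm.

x_c = 66.76 mm, y_c = 34.20 mm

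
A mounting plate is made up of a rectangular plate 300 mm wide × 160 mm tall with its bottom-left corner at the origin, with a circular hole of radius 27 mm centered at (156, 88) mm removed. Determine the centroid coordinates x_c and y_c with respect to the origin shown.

x_c = 149.70 mm, y_c = 79.60 mm

Part | A | x̄ᵢ | ȳᵢ | A·x̄ᵢ | A·ȳᵢ
plate | 48000.00 | 150.00 | 80.00 | 7200000.00 | 3840000.00
hole | -2290.22 | 156.00 | 88.00 | -357274.48 | -201539.45
Σ | 45709.78 |  |  | 6842725.52 | 3638460.55
x_c = 6842725.52 / 45709.78 = 149.70 mm
y_c = 3638460.55 / 45709.78 = 79.60 mm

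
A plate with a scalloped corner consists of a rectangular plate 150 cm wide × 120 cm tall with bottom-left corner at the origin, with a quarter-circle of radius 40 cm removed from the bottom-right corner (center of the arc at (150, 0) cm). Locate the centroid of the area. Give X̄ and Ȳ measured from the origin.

Part | A | x̄ᵢ | ȳᵢ | A·x̄ᵢ | A·ȳᵢ
plate | 18000.00 | 75.00 | 60.00 | 1350000.00 | 1080000.00
removed quarter-circle | -1256.64 | 133.02 | 16.98 | -167162.23 | -21333.33
Σ | 16743.36 |  |  | 1182837.77 | 1058666.67
X̄ = 1182837.77 / 16743.36 = 70.65 cm
Ȳ = 1058666.67 / 16743.36 = 63.23 cm

X̄ = 70.65 cm, Ȳ = 63.23 cm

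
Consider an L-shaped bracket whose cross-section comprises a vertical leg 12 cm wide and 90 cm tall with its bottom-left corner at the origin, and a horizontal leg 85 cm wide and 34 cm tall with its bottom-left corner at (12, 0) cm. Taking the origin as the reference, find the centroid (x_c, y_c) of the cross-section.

x_c = 41.31 cm, y_c = 24.62 cm

vertical leg: A = 12 × 90 = 1080.00, centroid at (6.00, 45.00).
horizontal leg: A = 85 × 34 = 2890.00, centroid at (54.50, 17.00).
ΣA = 3970.00 cm², ΣAx_c = 163985.00 cm³, ΣAy_c = 97730.00 cm³.
x_c = 163985.00/3970.00 = 41.31 cm; y_c = 97730.00/3970.00 = 24.62 cm.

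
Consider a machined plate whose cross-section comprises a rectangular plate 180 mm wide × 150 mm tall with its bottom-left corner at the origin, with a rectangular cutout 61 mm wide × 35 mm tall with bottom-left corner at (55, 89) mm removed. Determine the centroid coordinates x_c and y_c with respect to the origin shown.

x_c = 90.39 mm, y_c = 72.30 mm

plate: A = 180 × 150 = 27000.00, centroid at (90.00, 75.00).
hole: A = −(61 × 35) = -2135.00, centroid at (85.50, 106.50).
ΣA = 24865.00 mm², ΣAx_c = 2247457.50 mm³, ΣAy_c = 1797622.50 mm³.
x_c = 2247457.50/24865.00 = 90.39 mm; y_c = 1797622.50/24865.00 = 72.30 mm.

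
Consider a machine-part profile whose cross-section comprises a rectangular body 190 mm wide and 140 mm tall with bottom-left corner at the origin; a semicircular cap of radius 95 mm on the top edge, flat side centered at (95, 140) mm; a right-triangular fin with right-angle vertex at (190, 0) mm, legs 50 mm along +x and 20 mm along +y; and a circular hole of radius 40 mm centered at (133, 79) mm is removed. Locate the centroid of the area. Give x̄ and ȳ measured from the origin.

rectangular body: A = 190 × 140 = 26600.00, centroid at (95.00, 70.00).
semicircular top: A = ½π·95² = 14176.44, centroid at (95.00, 180.32).
triangular fin: A = ½·50·20 = 500.00, centroid at (206.67, 6.67).
hole: A = −π·40² = -5026.55, centroid at (133.00, 79.00).
ΣA = 36249.89 mm², ΣAx̄ = 3308563.92 mm³, ΣAȳ = 4024520.51 mm³.
x̄ = 3308563.92/36249.89 = 91.27 mm; ȳ = 4024520.51/36249.89 = 111.02 mm.

x̄ = 91.27 mm, ȳ = 111.02 mm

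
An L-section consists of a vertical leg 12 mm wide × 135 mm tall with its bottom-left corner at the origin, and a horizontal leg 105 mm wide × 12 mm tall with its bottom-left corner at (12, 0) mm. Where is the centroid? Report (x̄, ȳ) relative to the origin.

Part | A | x̄ᵢ | ȳᵢ | A·x̄ᵢ | A·ȳᵢ
vertical leg | 1620.00 | 6.00 | 67.50 | 9720.00 | 109350.00
horizontal leg | 1260.00 | 64.50 | 6.00 | 81270.00 | 7560.00
Σ | 2880.00 |  |  | 90990.00 | 116910.00
x̄ = 90990.00 / 2880.00 = 31.59 mm
ȳ = 116910.00 / 2880.00 = 40.59 mm

x̄ = 31.59 mm, ȳ = 40.59 mm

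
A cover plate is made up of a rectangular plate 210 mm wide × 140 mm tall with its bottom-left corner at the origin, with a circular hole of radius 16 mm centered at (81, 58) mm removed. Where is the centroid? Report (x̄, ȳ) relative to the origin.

plate: A = 210 × 140 = 29400.00, centroid at (105.00, 70.00).
hole: A = −π·16² = -804.25, centroid at (81.00, 58.00).
ΣA = 28595.75 mm², ΣAx̄ = 3021855.93 mm³, ΣAȳ = 2011353.63 mm³.
x̄ = 3021855.93/28595.75 = 105.67 mm; ȳ = 2011353.63/28595.75 = 70.34 mm.

x̄ = 105.67 mm, ȳ = 70.34 mm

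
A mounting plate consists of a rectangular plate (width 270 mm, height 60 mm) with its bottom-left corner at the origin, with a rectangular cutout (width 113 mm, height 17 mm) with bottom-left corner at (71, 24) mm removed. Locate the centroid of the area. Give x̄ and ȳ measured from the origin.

x̄ = 136.01 mm, ȳ = 29.66 mm

plate: A = 270 × 60 = 16200.00, centroid at (135.00, 30.00).
hole: A = −(113 × 17) = -1921.00, centroid at (127.50, 32.50).
ΣA = 14279.00 mm², ΣAx̄ = 1942072.50 mm³, ΣAȳ = 423567.50 mm³.
x̄ = 1942072.50/14279.00 = 136.01 mm; ȳ = 423567.50/14279.00 = 29.66 mm.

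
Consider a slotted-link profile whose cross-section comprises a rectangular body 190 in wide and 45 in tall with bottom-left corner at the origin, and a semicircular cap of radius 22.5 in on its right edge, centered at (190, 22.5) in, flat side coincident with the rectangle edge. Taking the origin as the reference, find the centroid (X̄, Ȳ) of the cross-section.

Part | A | x̄ᵢ | ȳᵢ | A·x̄ᵢ | A·ȳᵢ
rectangular body | 8550.00 | 95.00 | 22.50 | 812250.00 | 192375.00
semicircular end | 795.22 | 199.55 | 22.50 | 158684.72 | 17892.35
Σ | 9345.22 |  |  | 970934.72 | 210267.35
X̄ = 970934.72 / 9345.22 = 103.90 in
Ȳ = 210267.35 / 9345.22 = 22.50 in

X̄ = 103.90 in, Ȳ = 22.50 in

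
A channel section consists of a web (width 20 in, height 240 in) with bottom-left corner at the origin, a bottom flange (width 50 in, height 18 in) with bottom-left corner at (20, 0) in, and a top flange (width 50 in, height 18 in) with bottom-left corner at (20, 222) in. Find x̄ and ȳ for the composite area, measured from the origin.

web: A = 20 × 240 = 4800.00, centroid at (10.00, 120.00).
bottom flange: A = 50 × 18 = 900.00, centroid at (45.00, 9.00).
top flange: A = 50 × 18 = 900.00, centroid at (45.00, 231.00).
ΣA = 6600.00 in², ΣAx̄ = 129000.00 in³, ΣAȳ = 792000.00 in³.
x̄ = 129000.00/6600.00 = 19.55 in; ȳ = 792000.00/6600.00 = 120.00 in.

x̄ = 19.55 in, ȳ = 120.00 in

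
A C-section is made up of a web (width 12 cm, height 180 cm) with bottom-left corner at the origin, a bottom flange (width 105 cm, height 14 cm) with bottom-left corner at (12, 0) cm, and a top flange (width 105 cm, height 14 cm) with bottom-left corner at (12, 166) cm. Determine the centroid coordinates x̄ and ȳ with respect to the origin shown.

x̄ = 39.72 cm, ȳ = 90.00 cm

web: A = 12 × 180 = 2160.00, centroid at (6.00, 90.00).
bottom flange: A = 105 × 14 = 1470.00, centroid at (64.50, 7.00).
top flange: A = 105 × 14 = 1470.00, centroid at (64.50, 173.00).
ΣA = 5100.00 cm², ΣAx̄ = 202590.00 cm³, ΣAȳ = 459000.00 cm³.
x̄ = 202590.00/5100.00 = 39.72 cm; ȳ = 459000.00/5100.00 = 90.00 cm.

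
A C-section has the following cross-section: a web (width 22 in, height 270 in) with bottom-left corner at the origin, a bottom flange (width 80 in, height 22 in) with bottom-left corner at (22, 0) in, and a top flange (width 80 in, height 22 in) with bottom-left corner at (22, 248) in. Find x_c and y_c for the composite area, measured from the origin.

web: A = 22 × 270 = 5940.00, centroid at (11.00, 135.00).
bottom flange: A = 80 × 22 = 1760.00, centroid at (62.00, 11.00).
top flange: A = 80 × 22 = 1760.00, centroid at (62.00, 259.00).
ΣA = 9460.00 in², ΣAx_c = 283580.00 in³, ΣAy_c = 1277100.00 in³.
x_c = 283580.00/9460.00 = 29.98 in; y_c = 1277100.00/9460.00 = 135.00 in.

x_c = 29.98 in, y_c = 135.00 in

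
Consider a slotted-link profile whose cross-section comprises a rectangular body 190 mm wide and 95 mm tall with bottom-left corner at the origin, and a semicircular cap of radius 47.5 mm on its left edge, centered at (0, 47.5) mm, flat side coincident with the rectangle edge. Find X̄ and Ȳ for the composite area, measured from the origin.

X̄ = 76.10 mm, Ȳ = 47.50 mm

Part | A | x̄ᵢ | ȳᵢ | A·x̄ᵢ | A·ȳᵢ
rectangular body | 18050.00 | 95.00 | 47.50 | 1714750.00 | 857375.00
semicircular end | 3544.11 | -20.16 | 47.50 | -71447.92 | 168345.19
Σ | 21594.11 |  |  | 1643302.08 | 1025720.19
X̄ = 1643302.08 / 21594.11 = 76.10 mm
Ȳ = 1025720.19 / 21594.11 = 47.50 mm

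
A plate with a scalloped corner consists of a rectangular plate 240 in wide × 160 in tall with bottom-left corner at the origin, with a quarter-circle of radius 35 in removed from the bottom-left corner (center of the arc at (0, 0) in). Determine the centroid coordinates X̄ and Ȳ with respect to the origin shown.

plate: A = 240 × 160 = 38400.00, centroid at (120.00, 80.00).
removed quarter-circle: A = −¼π·35² = -962.11, centroid at (14.85, 14.85).
ΣA = 37437.89 in²
ΣAX̄ = (38400.00)(120.00) + (-962.11)(14.85) = 4593708.33 in³
ΣAȲ = (38400.00)(80.00) + (-962.11)(14.85) = 3057708.33 in³
X̄ = 4593708.33 / 37437.89 = 122.70 in
Ȳ = 3057708.33 / 37437.89 = 81.67 in

X̄ = 122.70 in, Ȳ = 81.67 in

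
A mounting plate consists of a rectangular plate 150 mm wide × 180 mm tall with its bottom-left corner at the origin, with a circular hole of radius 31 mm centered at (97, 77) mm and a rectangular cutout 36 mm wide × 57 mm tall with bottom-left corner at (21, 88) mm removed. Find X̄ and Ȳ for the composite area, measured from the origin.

Part | A | x̄ᵢ | ȳᵢ | A·x̄ᵢ | A·ȳᵢ
plate | 27000.00 | 75.00 | 90.00 | 2025000.00 | 2430000.00
hole 1 | -3019.07 | 97.00 | 77.00 | -292849.84 | -232468.43
hole 2 | -2052.00 | 39.00 | 116.50 | -80028.00 | -239058.00
Σ | 21928.93 |  |  | 1652122.16 | 1958473.57
X̄ = 1652122.16 / 21928.93 = 75.34 mm
Ȳ = 1958473.57 / 21928.93 = 89.31 mm

X̄ = 75.34 mm, Ȳ = 89.31 mm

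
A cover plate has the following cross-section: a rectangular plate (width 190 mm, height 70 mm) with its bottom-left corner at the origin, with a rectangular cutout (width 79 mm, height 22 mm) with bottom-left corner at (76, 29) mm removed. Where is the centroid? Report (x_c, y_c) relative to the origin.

x_c = 91.92 mm, y_c = 34.25 mm

plate: A = 190 × 70 = 13300.00, centroid at (95.00, 35.00).
hole: A = −(79 × 22) = -1738.00, centroid at (115.50, 40.00).
ΣA = 11562.00 mm²
ΣAx_c = (13300.00)(95.00) + (-1738.00)(115.50) = 1062761.00 mm³
ΣAy_c = (13300.00)(35.00) + (-1738.00)(40.00) = 395980.00 mm³
x_c = 1062761.00 / 11562.00 = 91.92 mm
y_c = 395980.00 / 11562.00 = 34.25 mm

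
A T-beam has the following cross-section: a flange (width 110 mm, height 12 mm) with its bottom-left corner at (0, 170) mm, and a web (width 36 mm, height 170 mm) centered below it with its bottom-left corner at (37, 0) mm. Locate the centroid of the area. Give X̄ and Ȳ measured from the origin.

X̄ = 55.00 mm, Ȳ = 101.15 mm

web: A = 36 × 170 = 6120.00, centroid at (55.00, 85.00).
flange: A = 110 × 12 = 1320.00, centroid at (55.00, 176.00).
ΣA = 7440.00 mm²
ΣAX̄ = (6120.00)(55.00) + (1320.00)(55.00) = 409200.00 mm³
ΣAȲ = (6120.00)(85.00) + (1320.00)(176.00) = 752520.00 mm³
X̄ = 409200.00 / 7440.00 = 55.00 mm
Ȳ = 752520.00 / 7440.00 = 101.15 mm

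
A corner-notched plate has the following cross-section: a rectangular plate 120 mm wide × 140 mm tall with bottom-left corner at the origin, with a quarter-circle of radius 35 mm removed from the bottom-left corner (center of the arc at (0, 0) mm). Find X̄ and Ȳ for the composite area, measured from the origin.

plate: A = 120 × 140 = 16800.00, centroid at (60.00, 70.00).
removed quarter-circle: A = −¼π·35² = -962.11, centroid at (14.85, 14.85).
ΣA = 15837.89 mm², ΣAX̄ = 993708.33 mm³, ΣAȲ = 1161708.33 mm³.
X̄ = 993708.33/15837.89 = 62.74 mm; Ȳ = 1161708.33/15837.89 = 73.35 mm.

X̄ = 62.74 mm, Ȳ = 73.35 mm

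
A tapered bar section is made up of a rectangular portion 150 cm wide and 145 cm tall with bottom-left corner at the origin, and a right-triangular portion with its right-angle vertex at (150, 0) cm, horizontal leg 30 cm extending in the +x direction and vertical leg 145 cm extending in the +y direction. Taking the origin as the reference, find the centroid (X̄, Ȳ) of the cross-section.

X̄ = 82.73 cm, Ȳ = 70.30 cm

Part | A | x̄ᵢ | ȳᵢ | A·x̄ᵢ | A·ȳᵢ
rectangular portion | 21750.00 | 75.00 | 72.50 | 1631250.00 | 1576875.00
triangular portion | 2175.00 | 160.00 | 48.33 | 348000.00 | 105125.00
Σ | 23925.00 |  |  | 1979250.00 | 1682000.00
X̄ = 1979250.00 / 23925.00 = 82.73 cm
Ȳ = 1682000.00 / 23925.00 = 70.30 cm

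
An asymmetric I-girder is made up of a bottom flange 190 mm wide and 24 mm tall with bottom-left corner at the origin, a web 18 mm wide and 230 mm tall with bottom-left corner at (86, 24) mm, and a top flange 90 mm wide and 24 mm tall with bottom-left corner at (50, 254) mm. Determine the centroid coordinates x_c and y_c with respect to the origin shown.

bottom flange: A = 190 × 24 = 4560.00, centroid at (95.00, 12.00).
web: A = 18 × 230 = 4140.00, centroid at (95.00, 139.00).
top flange: A = 90 × 24 = 2160.00, centroid at (95.00, 266.00).
ΣA = 10860.00 mm², ΣAx_c = 1031700.00 mm³, ΣAy_c = 1204740.00 mm³.
x_c = 1031700.00/10860.00 = 95.00 mm; y_c = 1204740.00/10860.00 = 110.93 mm.

x_c = 95.00 mm, y_c = 110.93 mm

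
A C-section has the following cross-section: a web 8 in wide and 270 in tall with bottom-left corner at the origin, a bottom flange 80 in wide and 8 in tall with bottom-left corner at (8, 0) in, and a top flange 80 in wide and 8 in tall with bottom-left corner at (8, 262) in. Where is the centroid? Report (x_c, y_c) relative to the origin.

x_c = 20.37 in, y_c = 135.00 in

Part | A | x̄ᵢ | ȳᵢ | A·x̄ᵢ | A·ȳᵢ
web | 2160.00 | 4.00 | 135.00 | 8640.00 | 291600.00
bottom flange | 640.00 | 48.00 | 4.00 | 30720.00 | 2560.00
top flange | 640.00 | 48.00 | 266.00 | 30720.00 | 170240.00
Σ | 3440.00 |  |  | 70080.00 | 464400.00
x_c = 70080.00 / 3440.00 = 20.37 in
y_c = 464400.00 / 3440.00 = 135.00 in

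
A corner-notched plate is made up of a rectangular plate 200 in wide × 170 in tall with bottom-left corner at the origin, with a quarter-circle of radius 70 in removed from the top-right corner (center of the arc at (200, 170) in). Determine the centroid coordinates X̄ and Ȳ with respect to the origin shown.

X̄ = 91.03 in, Ȳ = 77.94 in

plate: A = 200 × 170 = 34000.00, centroid at (100.00, 85.00).
removed quarter-circle: A = −¼π·70² = -3848.45, centroid at (170.29, 140.29).
ΣA = 30151.55 in²
ΣAX̄ = (34000.00)(100.00) + (-3848.45)(170.29) = 2744643.13 in³
ΣAȲ = (34000.00)(85.00) + (-3848.45)(140.29) = 2350096.66 in³
X̄ = 2744643.13 / 30151.55 = 91.03 in
Ȳ = 2350096.66 / 30151.55 = 77.94 in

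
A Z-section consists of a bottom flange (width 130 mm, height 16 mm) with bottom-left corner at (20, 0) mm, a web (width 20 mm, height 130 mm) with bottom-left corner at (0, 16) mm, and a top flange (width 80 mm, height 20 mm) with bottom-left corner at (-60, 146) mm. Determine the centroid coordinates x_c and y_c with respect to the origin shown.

bottom flange: A = 130 × 16 = 2080.00, centroid at (85.00, 8.00).
web: A = 20 × 130 = 2600.00, centroid at (10.00, 81.00).
top flange: A = 80 × 20 = 1600.00, centroid at (-20.00, 156.00).
ΣA = 6280.00 mm², ΣAx_c = 170800.00 mm³, ΣAy_c = 476840.00 mm³.
x_c = 170800.00/6280.00 = 27.20 mm; y_c = 476840.00/6280.00 = 75.93 mm.

x_c = 27.20 mm, y_c = 75.93 mm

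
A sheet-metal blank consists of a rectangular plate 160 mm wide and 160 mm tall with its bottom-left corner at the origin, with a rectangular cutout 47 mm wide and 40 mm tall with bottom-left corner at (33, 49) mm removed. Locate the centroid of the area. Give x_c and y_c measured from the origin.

x_c = 81.86 mm, y_c = 80.87 mm

plate: A = 160 × 160 = 25600.00, centroid at (80.00, 80.00).
hole: A = −(47 × 40) = -1880.00, centroid at (56.50, 69.00).
ΣA = 23720.00 mm², ΣAx_c = 1941780.00 mm³, ΣAy_c = 1918280.00 mm³.
x_c = 1941780.00/23720.00 = 81.86 mm; y_c = 1918280.00/23720.00 = 80.87 mm.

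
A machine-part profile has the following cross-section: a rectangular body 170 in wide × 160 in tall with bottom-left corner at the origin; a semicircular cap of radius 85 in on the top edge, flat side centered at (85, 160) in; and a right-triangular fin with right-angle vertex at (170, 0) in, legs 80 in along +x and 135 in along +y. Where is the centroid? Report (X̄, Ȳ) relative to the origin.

Part | A | x̄ᵢ | ȳᵢ | A·x̄ᵢ | A·ȳᵢ
rectangular body | 27200.00 | 85.00 | 80.00 | 2312000.00 | 2176000.00
semicircular top | 11349.00 | 85.00 | 196.08 | 964665.29 | 2225257.22
triangular fin | 5400.00 | 196.67 | 45.00 | 1062000.00 | 243000.00
Σ | 43949.00 |  |  | 4338665.29 | 4644257.22
X̄ = 4338665.29 / 43949.00 = 98.72 in
Ȳ = 4644257.22 / 43949.00 = 105.67 in

X̄ = 98.72 in, Ȳ = 105.67 in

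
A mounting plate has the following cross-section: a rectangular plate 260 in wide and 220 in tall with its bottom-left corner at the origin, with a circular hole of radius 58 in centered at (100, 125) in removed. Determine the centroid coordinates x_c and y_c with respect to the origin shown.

x_c = 136.80 in, y_c = 106.60 in

Part | A | x̄ᵢ | ȳᵢ | A·x̄ᵢ | A·ȳᵢ
plate | 57200.00 | 130.00 | 110.00 | 7436000.00 | 6292000.00
hole | -10568.32 | 100.00 | 125.00 | -1056831.77 | -1321039.71
Σ | 46631.68 |  |  | 6379168.23 | 4970960.29
x_c = 6379168.23 / 46631.68 = 136.80 in
y_c = 4970960.29 / 46631.68 = 106.60 in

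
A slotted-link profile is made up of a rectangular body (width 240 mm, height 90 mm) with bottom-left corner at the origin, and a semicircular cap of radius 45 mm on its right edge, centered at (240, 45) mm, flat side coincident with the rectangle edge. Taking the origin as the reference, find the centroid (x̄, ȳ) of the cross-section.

rectangular body: A = 240 × 90 = 21600.00, centroid at (120.00, 45.00).
semicircular end: A = ½π·45² = 3180.86, centroid at (259.10, 45.00).
ΣA = 24780.86 mm²
ΣAx̄ = (21600.00)(120.00) + (3180.86)(259.10) = 3416157.01 mm³
ΣAȳ = (21600.00)(45.00) + (3180.86)(45.00) = 1115138.82 mm³
x̄ = 3416157.01 / 24780.86 = 137.85 mm
ȳ = 1115138.82 / 24780.86 = 45.00 mm

x̄ = 137.85 mm, ȳ = 45.00 mm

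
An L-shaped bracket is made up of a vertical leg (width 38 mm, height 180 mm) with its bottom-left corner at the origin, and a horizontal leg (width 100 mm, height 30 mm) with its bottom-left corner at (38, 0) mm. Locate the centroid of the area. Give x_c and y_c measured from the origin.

x_c = 40.04 mm, y_c = 67.13 mm

vertical leg: A = 38 × 180 = 6840.00, centroid at (19.00, 90.00).
horizontal leg: A = 100 × 30 = 3000.00, centroid at (88.00, 15.00).
ΣA = 9840.00 mm², ΣAx_c = 393960.00 mm³, ΣAy_c = 660600.00 mm³.
x_c = 393960.00/9840.00 = 40.04 mm; y_c = 660600.00/9840.00 = 67.13 mm.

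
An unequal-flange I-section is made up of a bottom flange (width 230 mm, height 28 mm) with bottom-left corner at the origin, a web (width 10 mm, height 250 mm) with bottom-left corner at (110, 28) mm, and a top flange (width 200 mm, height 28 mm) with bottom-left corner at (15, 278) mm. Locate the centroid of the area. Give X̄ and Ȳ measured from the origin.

X̄ = 115.00 mm, Ȳ = 144.97 mm

bottom flange: A = 230 × 28 = 6440.00, centroid at (115.00, 14.00).
web: A = 10 × 250 = 2500.00, centroid at (115.00, 153.00).
top flange: A = 200 × 28 = 5600.00, centroid at (115.00, 292.00).
ΣA = 14540.00 mm²
ΣAX̄ = (6440.00)(115.00) + (2500.00)(115.00) + (5600.00)(115.00) = 1672100.00 mm³
ΣAȲ = (6440.00)(14.00) + (2500.00)(153.00) + (5600.00)(292.00) = 2107860.00 mm³
X̄ = 1672100.00 / 14540.00 = 115.00 mm
Ȳ = 2107860.00 / 14540.00 = 144.97 mm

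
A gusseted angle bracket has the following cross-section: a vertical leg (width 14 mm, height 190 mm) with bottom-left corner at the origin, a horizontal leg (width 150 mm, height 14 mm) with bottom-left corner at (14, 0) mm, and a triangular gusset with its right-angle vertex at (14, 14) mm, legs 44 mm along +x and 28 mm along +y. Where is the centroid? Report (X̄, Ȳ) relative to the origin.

vertical leg: A = 14 × 190 = 2660.00, centroid at (7.00, 95.00).
horizontal leg: A = 150 × 14 = 2100.00, centroid at (89.00, 7.00).
gusset: A = ½·44·28 = 616.00, centroid at (28.67, 23.33).
ΣA = 5376.00 mm²
ΣAX̄ = (2660.00)(7.00) + (2100.00)(89.00) + (616.00)(28.67) = 223178.67 mm³
ΣAȲ = (2660.00)(95.00) + (2100.00)(7.00) + (616.00)(23.33) = 281773.33 mm³
X̄ = 223178.67 / 5376.00 = 41.51 mm
Ȳ = 281773.33 / 5376.00 = 52.41 mm

X̄ = 41.51 mm, Ȳ = 52.41 mm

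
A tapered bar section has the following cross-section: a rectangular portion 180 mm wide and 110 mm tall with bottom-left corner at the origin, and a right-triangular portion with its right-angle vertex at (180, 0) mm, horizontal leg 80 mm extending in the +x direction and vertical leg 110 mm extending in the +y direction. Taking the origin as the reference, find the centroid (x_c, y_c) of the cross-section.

x_c = 111.21 mm, y_c = 51.67 mm

rectangular portion: A = 180 × 110 = 19800.00, centroid at (90.00, 55.00).
triangular portion: A = ½·80·110 = 4400.00, centroid at (206.67, 36.67).
ΣA = 24200.00 mm²
ΣAx_c = (19800.00)(90.00) + (4400.00)(206.67) = 2691333.33 mm³
ΣAy_c = (19800.00)(55.00) + (4400.00)(36.67) = 1250333.33 mm³
x_c = 2691333.33 / 24200.00 = 111.21 mm
y_c = 1250333.33 / 24200.00 = 51.67 mm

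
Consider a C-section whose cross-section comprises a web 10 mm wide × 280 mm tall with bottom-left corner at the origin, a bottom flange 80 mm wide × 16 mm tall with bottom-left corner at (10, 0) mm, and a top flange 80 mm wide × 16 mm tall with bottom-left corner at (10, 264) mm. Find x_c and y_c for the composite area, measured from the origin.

x_c = 26.49 mm, y_c = 140.00 mm

Part | A | x̄ᵢ | ȳᵢ | A·x̄ᵢ | A·ȳᵢ
web | 2800.00 | 5.00 | 140.00 | 14000.00 | 392000.00
bottom flange | 1280.00 | 50.00 | 8.00 | 64000.00 | 10240.00
top flange | 1280.00 | 50.00 | 272.00 | 64000.00 | 348160.00
Σ | 5360.00 |  |  | 142000.00 | 750400.00
x_c = 142000.00 / 5360.00 = 26.49 mm
y_c = 750400.00 / 5360.00 = 140.00 mm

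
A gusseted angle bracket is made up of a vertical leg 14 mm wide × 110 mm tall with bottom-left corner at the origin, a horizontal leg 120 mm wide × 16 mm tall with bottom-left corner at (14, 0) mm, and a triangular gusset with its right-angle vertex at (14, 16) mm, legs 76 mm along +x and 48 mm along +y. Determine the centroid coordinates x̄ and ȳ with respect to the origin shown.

vertical leg: A = 14 × 110 = 1540.00, centroid at (7.00, 55.00).
horizontal leg: A = 120 × 16 = 1920.00, centroid at (74.00, 8.00).
gusset: A = ½·76·48 = 1824.00, centroid at (39.33, 32.00).
ΣA = 5284.00 mm², ΣAx̄ = 224604.00 mm³, ΣAȳ = 158428.00 mm³.
x̄ = 224604.00/5284.00 = 42.51 mm; ȳ = 158428.00/5284.00 = 29.98 mm.

x̄ = 42.51 mm, ȳ = 29.98 mm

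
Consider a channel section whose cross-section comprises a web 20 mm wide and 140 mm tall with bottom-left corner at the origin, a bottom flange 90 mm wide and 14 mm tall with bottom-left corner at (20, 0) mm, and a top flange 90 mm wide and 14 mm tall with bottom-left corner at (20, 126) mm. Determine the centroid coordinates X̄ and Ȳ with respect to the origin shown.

X̄ = 36.05 mm, Ȳ = 70.00 mm

Part | A | x̄ᵢ | ȳᵢ | A·x̄ᵢ | A·ȳᵢ
web | 2800.00 | 10.00 | 70.00 | 28000.00 | 196000.00
bottom flange | 1260.00 | 65.00 | 7.00 | 81900.00 | 8820.00
top flange | 1260.00 | 65.00 | 133.00 | 81900.00 | 167580.00
Σ | 5320.00 |  |  | 191800.00 | 372400.00
X̄ = 191800.00 / 5320.00 = 36.05 mm
Ȳ = 372400.00 / 5320.00 = 70.00 mm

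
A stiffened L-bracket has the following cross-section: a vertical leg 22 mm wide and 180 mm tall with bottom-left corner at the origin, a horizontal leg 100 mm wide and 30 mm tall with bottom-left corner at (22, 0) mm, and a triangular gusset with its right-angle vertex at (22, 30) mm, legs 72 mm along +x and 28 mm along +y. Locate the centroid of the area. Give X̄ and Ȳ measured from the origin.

X̄ = 38.39 mm, Ȳ = 55.35 mm

Part | A | x̄ᵢ | ȳᵢ | A·x̄ᵢ | A·ȳᵢ
vertical leg | 3960.00 | 11.00 | 90.00 | 43560.00 | 356400.00
horizontal leg | 3000.00 | 72.00 | 15.00 | 216000.00 | 45000.00
gusset | 1008.00 | 46.00 | 39.33 | 46368.00 | 39648.00
Σ | 7968.00 |  |  | 305928.00 | 441048.00
X̄ = 305928.00 / 7968.00 = 38.39 mm
Ȳ = 441048.00 / 7968.00 = 55.35 mm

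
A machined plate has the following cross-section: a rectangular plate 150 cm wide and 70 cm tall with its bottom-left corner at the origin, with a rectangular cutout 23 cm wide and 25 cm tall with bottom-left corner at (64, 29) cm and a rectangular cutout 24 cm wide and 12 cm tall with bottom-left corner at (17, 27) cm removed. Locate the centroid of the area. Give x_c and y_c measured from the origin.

x_c = 76.34 cm, y_c = 34.67 cm

plate: A = 150 × 70 = 10500.00, centroid at (75.00, 35.00).
hole 1: A = −(23 × 25) = -575.00, centroid at (75.50, 41.50).
hole 2: A = −(24 × 12) = -288.00, centroid at (29.00, 33.00).
ΣA = 9637.00 cm²
ΣAx_c = (10500.00)(75.00) + (-575.00)(75.50) + (-288.00)(29.00) = 735735.50 cm³
ΣAy_c = (10500.00)(35.00) + (-575.00)(41.50) + (-288.00)(33.00) = 334133.50 cm³
x_c = 735735.50 / 9637.00 = 76.34 cm
y_c = 334133.50 / 9637.00 = 34.67 cm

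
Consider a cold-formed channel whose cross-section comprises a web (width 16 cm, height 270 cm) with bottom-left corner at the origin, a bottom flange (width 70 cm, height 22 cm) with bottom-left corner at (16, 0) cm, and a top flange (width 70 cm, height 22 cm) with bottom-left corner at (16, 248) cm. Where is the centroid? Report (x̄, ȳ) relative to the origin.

web: A = 16 × 270 = 4320.00, centroid at (8.00, 135.00).
bottom flange: A = 70 × 22 = 1540.00, centroid at (51.00, 11.00).
top flange: A = 70 × 22 = 1540.00, centroid at (51.00, 259.00).
ΣA = 7400.00 cm², ΣAx̄ = 191640.00 cm³, ΣAȳ = 999000.00 cm³.
x̄ = 191640.00/7400.00 = 25.90 cm; ȳ = 999000.00/7400.00 = 135.00 cm.

x̄ = 25.90 cm, ȳ = 135.00 cm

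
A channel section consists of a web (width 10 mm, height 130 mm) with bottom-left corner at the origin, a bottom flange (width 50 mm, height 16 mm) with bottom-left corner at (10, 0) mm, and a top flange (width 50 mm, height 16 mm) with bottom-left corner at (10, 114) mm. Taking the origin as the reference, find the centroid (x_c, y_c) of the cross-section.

x_c = 21.55 mm, y_c = 65.00 mm

web: A = 10 × 130 = 1300.00, centroid at (5.00, 65.00).
bottom flange: A = 50 × 16 = 800.00, centroid at (35.00, 8.00).
top flange: A = 50 × 16 = 800.00, centroid at (35.00, 122.00).
ΣA = 2900.00 mm²
ΣAx_c = (1300.00)(5.00) + (800.00)(35.00) + (800.00)(35.00) = 62500.00 mm³
ΣAy_c = (1300.00)(65.00) + (800.00)(8.00) + (800.00)(122.00) = 188500.00 mm³
x_c = 62500.00 / 2900.00 = 21.55 mm
y_c = 188500.00 / 2900.00 = 65.00 mm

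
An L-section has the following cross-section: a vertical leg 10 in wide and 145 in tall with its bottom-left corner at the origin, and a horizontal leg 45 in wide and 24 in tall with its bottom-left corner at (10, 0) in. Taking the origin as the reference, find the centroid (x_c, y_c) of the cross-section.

x_c = 16.74 in, y_c = 46.67 in

vertical leg: A = 10 × 145 = 1450.00, centroid at (5.00, 72.50).
horizontal leg: A = 45 × 24 = 1080.00, centroid at (32.50, 12.00).
ΣA = 2530.00 in², ΣAx_c = 42350.00 in³, ΣAy_c = 118085.00 in³.
x_c = 42350.00/2530.00 = 16.74 in; y_c = 118085.00/2530.00 = 46.67 in.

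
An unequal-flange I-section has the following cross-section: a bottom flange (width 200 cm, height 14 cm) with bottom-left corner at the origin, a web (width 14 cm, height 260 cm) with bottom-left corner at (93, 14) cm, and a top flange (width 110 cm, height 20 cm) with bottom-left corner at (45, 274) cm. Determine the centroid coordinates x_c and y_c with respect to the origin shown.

x_c = 100.00 cm, y_c = 135.25 cm

bottom flange: A = 200 × 14 = 2800.00, centroid at (100.00, 7.00).
web: A = 14 × 260 = 3640.00, centroid at (100.00, 144.00).
top flange: A = 110 × 20 = 2200.00, centroid at (100.00, 284.00).
ΣA = 8640.00 cm²
ΣAx_c = (2800.00)(100.00) + (3640.00)(100.00) + (2200.00)(100.00) = 864000.00 cm³
ΣAy_c = (2800.00)(7.00) + (3640.00)(144.00) + (2200.00)(284.00) = 1168560.00 cm³
x_c = 864000.00 / 8640.00 = 100.00 cm
y_c = 1168560.00 / 8640.00 = 135.25 cm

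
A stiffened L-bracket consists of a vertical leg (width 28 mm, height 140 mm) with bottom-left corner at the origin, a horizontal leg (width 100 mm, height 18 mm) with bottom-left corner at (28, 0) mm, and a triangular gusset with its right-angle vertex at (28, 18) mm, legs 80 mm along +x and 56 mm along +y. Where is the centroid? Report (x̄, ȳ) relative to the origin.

vertical leg: A = 28 × 140 = 3920.00, centroid at (14.00, 70.00).
horizontal leg: A = 100 × 18 = 1800.00, centroid at (78.00, 9.00).
gusset: A = ½·80·56 = 2240.00, centroid at (54.67, 36.67).
ΣA = 7960.00 mm²
ΣAx̄ = (3920.00)(14.00) + (1800.00)(78.00) + (2240.00)(54.67) = 317733.33 mm³
ΣAȳ = (3920.00)(70.00) + (1800.00)(9.00) + (2240.00)(36.67) = 372733.33 mm³
x̄ = 317733.33 / 7960.00 = 39.92 mm
ȳ = 372733.33 / 7960.00 = 46.83 mm

x̄ = 39.92 mm, ȳ = 46.83 mm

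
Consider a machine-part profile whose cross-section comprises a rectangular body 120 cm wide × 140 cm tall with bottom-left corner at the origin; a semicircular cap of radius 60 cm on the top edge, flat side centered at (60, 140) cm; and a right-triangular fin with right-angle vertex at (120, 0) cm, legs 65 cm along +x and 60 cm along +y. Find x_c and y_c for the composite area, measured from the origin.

rectangular body: A = 120 × 140 = 16800.00, centroid at (60.00, 70.00).
semicircular top: A = ½π·60² = 5654.87, centroid at (60.00, 165.46).
triangular fin: A = ½·65·60 = 1950.00, centroid at (141.67, 20.00).
ΣA = 24404.87 cm², ΣAx_c = 1623542.01 cm³, ΣAy_c = 2150681.35 cm³.
x_c = 1623542.01/24404.87 = 66.53 cm; y_c = 2150681.35/24404.87 = 88.13 cm.

x_c = 66.53 cm, y_c = 88.13 cm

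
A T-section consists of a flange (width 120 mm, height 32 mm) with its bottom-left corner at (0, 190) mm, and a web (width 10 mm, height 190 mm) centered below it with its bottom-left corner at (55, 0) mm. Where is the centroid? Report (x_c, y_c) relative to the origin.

x_c = 60.00 mm, y_c = 169.26 mm

web: A = 10 × 190 = 1900.00, centroid at (60.00, 95.00).
flange: A = 120 × 32 = 3840.00, centroid at (60.00, 206.00).
ΣA = 5740.00 mm², ΣAx_c = 344400.00 mm³, ΣAy_c = 971540.00 mm³.
x_c = 344400.00/5740.00 = 60.00 mm; y_c = 971540.00/5740.00 = 169.26 mm.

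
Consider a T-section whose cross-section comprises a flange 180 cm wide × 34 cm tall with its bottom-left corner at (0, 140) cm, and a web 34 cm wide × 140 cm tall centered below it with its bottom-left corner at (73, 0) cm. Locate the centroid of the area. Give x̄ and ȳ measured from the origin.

web: A = 34 × 140 = 4760.00, centroid at (90.00, 70.00).
flange: A = 180 × 34 = 6120.00, centroid at (90.00, 157.00).
ΣA = 10880.00 cm², ΣAx̄ = 979200.00 cm³, ΣAȳ = 1294040.00 cm³.
x̄ = 979200.00/10880.00 = 90.00 cm; ȳ = 1294040.00/10880.00 = 118.94 cm.

x̄ = 90.00 cm, ȳ = 118.94 cm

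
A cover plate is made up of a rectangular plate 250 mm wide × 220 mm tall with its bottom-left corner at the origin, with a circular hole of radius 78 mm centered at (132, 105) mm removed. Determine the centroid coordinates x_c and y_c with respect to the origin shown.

Part | A | x̄ᵢ | ȳᵢ | A·x̄ᵢ | A·ȳᵢ
plate | 55000.00 | 125.00 | 110.00 | 6875000.00 | 6050000.00
hole | -19113.45 | 132.00 | 105.00 | -2522975.36 | -2006912.22
Σ | 35886.55 |  |  | 4352024.64 | 4043087.78
x_c = 4352024.64 / 35886.55 = 121.27 mm
y_c = 4043087.78 / 35886.55 = 112.66 mm

x_c = 121.27 mm, y_c = 112.66 mm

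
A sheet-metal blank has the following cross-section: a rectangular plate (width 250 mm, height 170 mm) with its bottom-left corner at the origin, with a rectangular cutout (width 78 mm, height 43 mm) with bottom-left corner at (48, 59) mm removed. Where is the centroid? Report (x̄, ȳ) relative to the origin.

plate: A = 250 × 170 = 42500.00, centroid at (125.00, 85.00).
hole: A = −(78 × 43) = -3354.00, centroid at (87.00, 80.50).
ΣA = 39146.00 mm², ΣAx̄ = 5020702.00 mm³, ΣAȳ = 3342503.00 mm³.
x̄ = 5020702.00/39146.00 = 128.26 mm; ȳ = 3342503.00/39146.00 = 85.39 mm.

x̄ = 128.26 mm, ȳ = 85.39 mm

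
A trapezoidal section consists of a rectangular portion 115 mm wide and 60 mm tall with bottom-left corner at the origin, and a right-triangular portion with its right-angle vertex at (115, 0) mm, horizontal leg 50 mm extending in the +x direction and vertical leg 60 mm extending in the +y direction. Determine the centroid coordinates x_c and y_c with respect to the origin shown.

x_c = 70.74 mm, y_c = 28.21 mm

rectangular portion: A = 115 × 60 = 6900.00, centroid at (57.50, 30.00).
triangular portion: A = ½·50·60 = 1500.00, centroid at (131.67, 20.00).
ΣA = 8400.00 mm²
ΣAx_c = (6900.00)(57.50) + (1500.00)(131.67) = 594250.00 mm³
ΣAy_c = (6900.00)(30.00) + (1500.00)(20.00) = 237000.00 mm³
x_c = 594250.00 / 8400.00 = 70.74 mm
y_c = 237000.00 / 8400.00 = 28.21 mm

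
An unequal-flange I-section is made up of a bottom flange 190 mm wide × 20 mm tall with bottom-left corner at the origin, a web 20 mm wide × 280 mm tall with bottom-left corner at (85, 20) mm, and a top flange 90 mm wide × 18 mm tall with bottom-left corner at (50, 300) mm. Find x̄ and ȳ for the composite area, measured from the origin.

Part | A | x̄ᵢ | ȳᵢ | A·x̄ᵢ | A·ȳᵢ
bottom flange | 3800.00 | 95.00 | 10.00 | 361000.00 | 38000.00
web | 5600.00 | 95.00 | 160.00 | 532000.00 | 896000.00
top flange | 1620.00 | 95.00 | 309.00 | 153900.00 | 500580.00
Σ | 11020.00 |  |  | 1046900.00 | 1434580.00
x̄ = 1046900.00 / 11020.00 = 95.00 mm
ȳ = 1434580.00 / 11020.00 = 130.18 mm

x̄ = 95.00 mm, ȳ = 130.18 mm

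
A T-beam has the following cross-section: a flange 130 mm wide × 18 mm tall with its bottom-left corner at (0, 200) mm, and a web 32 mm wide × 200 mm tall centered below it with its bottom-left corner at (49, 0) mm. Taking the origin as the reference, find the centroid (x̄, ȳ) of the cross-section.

web: A = 32 × 200 = 6400.00, centroid at (65.00, 100.00).
flange: A = 130 × 18 = 2340.00, centroid at (65.00, 209.00).
ΣA = 8740.00 mm²
ΣAx̄ = (6400.00)(65.00) + (2340.00)(65.00) = 568100.00 mm³
ΣAȳ = (6400.00)(100.00) + (2340.00)(209.00) = 1129060.00 mm³
x̄ = 568100.00 / 8740.00 = 65.00 mm
ȳ = 1129060.00 / 8740.00 = 129.18 mm

x̄ = 65.00 mm, ȳ = 129.18 mm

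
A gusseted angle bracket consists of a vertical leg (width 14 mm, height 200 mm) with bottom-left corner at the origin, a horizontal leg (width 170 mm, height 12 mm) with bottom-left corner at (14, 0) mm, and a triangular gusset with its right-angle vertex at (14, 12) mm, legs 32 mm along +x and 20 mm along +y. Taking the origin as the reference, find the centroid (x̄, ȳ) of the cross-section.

x̄ = 44.47 mm, ȳ = 57.79 mm

vertical leg: A = 14 × 200 = 2800.00, centroid at (7.00, 100.00).
horizontal leg: A = 170 × 12 = 2040.00, centroid at (99.00, 6.00).
gusset: A = ½·32·20 = 320.00, centroid at (24.67, 18.67).
ΣA = 5160.00 mm²
ΣAx̄ = (2800.00)(7.00) + (2040.00)(99.00) + (320.00)(24.67) = 229453.33 mm³
ΣAȳ = (2800.00)(100.00) + (2040.00)(6.00) + (320.00)(18.67) = 298213.33 mm³
x̄ = 229453.33 / 5160.00 = 44.47 mm
ȳ = 298213.33 / 5160.00 = 57.79 mm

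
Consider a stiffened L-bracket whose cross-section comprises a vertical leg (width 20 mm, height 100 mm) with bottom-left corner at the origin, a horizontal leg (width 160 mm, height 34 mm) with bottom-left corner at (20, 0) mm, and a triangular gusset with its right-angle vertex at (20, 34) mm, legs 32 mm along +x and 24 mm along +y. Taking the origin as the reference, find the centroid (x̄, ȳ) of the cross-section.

x̄ = 73.59 mm, ȳ = 26.66 mm

Part | A | x̄ᵢ | ȳᵢ | A·x̄ᵢ | A·ȳᵢ
vertical leg | 2000.00 | 10.00 | 50.00 | 20000.00 | 100000.00
horizontal leg | 5440.00 | 100.00 | 17.00 | 544000.00 | 92480.00
gusset | 384.00 | 30.67 | 42.00 | 11776.00 | 16128.00
Σ | 7824.00 |  |  | 575776.00 | 208608.00
x̄ = 575776.00 / 7824.00 = 73.59 mm
ȳ = 208608.00 / 7824.00 = 26.66 mm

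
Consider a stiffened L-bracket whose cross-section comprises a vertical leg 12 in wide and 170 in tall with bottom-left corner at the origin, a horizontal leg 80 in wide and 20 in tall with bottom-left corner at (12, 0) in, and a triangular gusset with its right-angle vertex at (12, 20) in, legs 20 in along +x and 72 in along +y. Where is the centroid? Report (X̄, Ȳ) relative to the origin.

X̄ = 24.97 in, Ȳ = 50.71 in

Part | A | x̄ᵢ | ȳᵢ | A·x̄ᵢ | A·ȳᵢ
vertical leg | 2040.00 | 6.00 | 85.00 | 12240.00 | 173400.00
horizontal leg | 1600.00 | 52.00 | 10.00 | 83200.00 | 16000.00
gusset | 720.00 | 18.67 | 44.00 | 13440.00 | 31680.00
Σ | 4360.00 |  |  | 108880.00 | 221080.00
X̄ = 108880.00 / 4360.00 = 24.97 in
Ȳ = 221080.00 / 4360.00 = 50.71 in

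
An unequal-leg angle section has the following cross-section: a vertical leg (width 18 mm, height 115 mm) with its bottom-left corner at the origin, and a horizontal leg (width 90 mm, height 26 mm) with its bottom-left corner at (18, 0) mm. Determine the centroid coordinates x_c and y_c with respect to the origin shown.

x_c = 37.65 mm, y_c = 33.89 mm

vertical leg: A = 18 × 115 = 2070.00, centroid at (9.00, 57.50).
horizontal leg: A = 90 × 26 = 2340.00, centroid at (63.00, 13.00).
ΣA = 4410.00 mm²
ΣAx_c = (2070.00)(9.00) + (2340.00)(63.00) = 166050.00 mm³
ΣAy_c = (2070.00)(57.50) + (2340.00)(13.00) = 149445.00 mm³
x_c = 166050.00 / 4410.00 = 37.65 mm
y_c = 149445.00 / 4410.00 = 33.89 mm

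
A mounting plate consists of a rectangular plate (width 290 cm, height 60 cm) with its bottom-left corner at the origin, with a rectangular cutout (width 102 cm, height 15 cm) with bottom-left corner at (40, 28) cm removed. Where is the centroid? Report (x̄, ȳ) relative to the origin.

x̄ = 150.21 cm, ȳ = 29.47 cm

plate: A = 290 × 60 = 17400.00, centroid at (145.00, 30.00).
hole: A = −(102 × 15) = -1530.00, centroid at (91.00, 35.50).
ΣA = 15870.00 cm²
ΣAx̄ = (17400.00)(145.00) + (-1530.00)(91.00) = 2383770.00 cm³
ΣAȳ = (17400.00)(30.00) + (-1530.00)(35.50) = 467685.00 cm³
x̄ = 2383770.00 / 15870.00 = 150.21 cm
ȳ = 467685.00 / 15870.00 = 29.47 cm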